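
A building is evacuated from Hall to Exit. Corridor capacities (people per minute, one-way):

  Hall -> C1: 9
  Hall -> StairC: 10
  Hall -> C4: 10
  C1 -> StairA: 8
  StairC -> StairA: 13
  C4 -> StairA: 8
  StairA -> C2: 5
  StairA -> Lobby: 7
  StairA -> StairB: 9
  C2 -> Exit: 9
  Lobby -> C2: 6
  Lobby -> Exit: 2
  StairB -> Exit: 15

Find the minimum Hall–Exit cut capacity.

20

Augment Hall→C1→StairA→C2→Exit: bottleneck 5, flow now 5.
Augment Hall→C1→StairA→Lobby→Exit: bottleneck 2, flow now 7.
Augment Hall→C1→StairA→StairB→Exit: bottleneck 1, flow now 8.
Augment Hall→StairC→StairA→StairB→Exit: bottleneck 8, flow now 16.
Augment Hall→StairC→StairA→Lobby→C2→Exit: bottleneck 2, flow now 18.
Augment Hall→C4→StairA→Lobby→C2→Exit: bottleneck 2, flow now 20.
No augmenting path remains; maximum flow = 20.
By max-flow min-cut, the minimum cut capacity equals the max flow.
In the residual graph, reachable from Hall: {Hall, C1, StairC, C4, StairA, C2, Lobby}.
Min-cut edges: StairA→StairB (9), C2→Exit (9), Lobby→Exit (2); capacity 9 + 9 + 2 = 20.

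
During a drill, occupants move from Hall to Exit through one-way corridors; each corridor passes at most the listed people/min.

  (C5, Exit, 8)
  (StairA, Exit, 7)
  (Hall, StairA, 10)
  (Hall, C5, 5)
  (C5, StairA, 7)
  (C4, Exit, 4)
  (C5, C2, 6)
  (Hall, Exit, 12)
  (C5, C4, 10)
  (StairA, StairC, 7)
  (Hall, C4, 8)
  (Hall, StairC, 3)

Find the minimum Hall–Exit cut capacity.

28

Augment Hall→Exit: bottleneck 12, flow now 12.
Augment Hall→C5→Exit: bottleneck 5, flow now 17.
Augment Hall→StairA→Exit: bottleneck 7, flow now 24.
Augment Hall→C4→Exit: bottleneck 4, flow now 28.
No augmenting path remains; maximum flow = 28.
By max-flow min-cut, the minimum cut capacity equals the max flow.
In the residual graph, reachable from Hall: {Hall, StairA, StairC, C4}.
Min-cut edges: Hall→C5 (5), Hall→Exit (12), StairA→Exit (7), C4→Exit (4); capacity 5 + 12 + 7 + 4 = 28.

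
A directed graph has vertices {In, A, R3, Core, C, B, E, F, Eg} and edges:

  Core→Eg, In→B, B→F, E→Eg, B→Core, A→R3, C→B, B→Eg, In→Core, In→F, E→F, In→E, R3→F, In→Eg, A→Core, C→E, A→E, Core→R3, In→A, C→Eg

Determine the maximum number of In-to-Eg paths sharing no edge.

Assign every edge capacity 1; by Menger, the answer equals the max flow.
Path In→Eg (+1); total 1.
Path In→Core→Eg (+1); total 2.
Path In→B→Eg (+1); total 3.
Path In→E→Eg (+1); total 4.
No residual In→Eg path; max flow = 4.
Certifying cut of size 4: {Core→Eg, E→Eg, In→B, In→Eg}.

4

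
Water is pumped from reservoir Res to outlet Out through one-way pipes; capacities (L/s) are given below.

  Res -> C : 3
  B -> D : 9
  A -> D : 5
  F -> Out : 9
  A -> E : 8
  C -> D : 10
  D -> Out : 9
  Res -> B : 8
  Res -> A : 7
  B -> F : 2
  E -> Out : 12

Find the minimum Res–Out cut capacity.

Augment Res→A→D→Out: bottleneck 5, flow now 5.
Augment Res→A→E→Out: bottleneck 2, flow now 7.
Augment Res→B→D→Out: bottleneck 4, flow now 11.
Augment Res→B→F→Out: bottleneck 2, flow now 13.
Augment Res→B→D→A→E→Out: bottleneck 2, flow now 15. (uses reverse residual edge)
Augment Res→C→D→A→E→Out: bottleneck 3, flow now 18. (uses reverse residual edge)
No augmenting path remains; maximum flow = 18.
By max-flow min-cut, the minimum cut capacity equals the max flow.
In the residual graph, reachable from Res: {Res}.
Min-cut edges: Res→A (7), Res→B (8), Res→C (3); capacity 7 + 8 + 3 = 18.

18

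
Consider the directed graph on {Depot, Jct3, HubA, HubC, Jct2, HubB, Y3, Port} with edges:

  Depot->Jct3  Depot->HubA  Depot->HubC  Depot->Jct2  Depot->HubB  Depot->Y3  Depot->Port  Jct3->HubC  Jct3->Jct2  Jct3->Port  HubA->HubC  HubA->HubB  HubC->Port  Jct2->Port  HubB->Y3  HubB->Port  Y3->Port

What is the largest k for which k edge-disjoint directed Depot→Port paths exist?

6

Assign every edge capacity 1; by Menger, the answer equals the max flow.
Path Depot→Port (+1); total 1.
Path Depot→Jct3→Port (+1); total 2.
Path Depot→HubC→Port (+1); total 3.
Path Depot→Jct2→Port (+1); total 4.
Path Depot→HubB→Port (+1); total 5.
Path Depot→Y3→Port (+1); total 6.
No residual Depot→Port path; max flow = 6.
Certifying cut of size 6: {Depot→Jct2, Depot→Jct3, Depot→Port, HubB→Port, HubC→Port, Y3→Port}.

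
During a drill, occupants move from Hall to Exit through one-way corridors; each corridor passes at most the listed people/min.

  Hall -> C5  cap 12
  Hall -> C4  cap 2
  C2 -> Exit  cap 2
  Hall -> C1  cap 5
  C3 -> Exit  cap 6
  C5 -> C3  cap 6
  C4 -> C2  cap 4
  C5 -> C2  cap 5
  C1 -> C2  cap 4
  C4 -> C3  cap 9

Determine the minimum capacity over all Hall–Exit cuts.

8

Augment Hall→C4→C3→Exit: bottleneck 2, flow now 2.
Augment Hall→C1→C2→Exit: bottleneck 2, flow now 4.
Augment Hall→C5→C3→Exit: bottleneck 4, flow now 8.
No augmenting path remains; maximum flow = 8.
By max-flow min-cut, the minimum cut capacity equals the max flow.
In the residual graph, reachable from Hall: {Hall, C4, C1, C5, C3, C2}.
Min-cut edges: C3→Exit (6), C2→Exit (2); capacity 6 + 2 = 8.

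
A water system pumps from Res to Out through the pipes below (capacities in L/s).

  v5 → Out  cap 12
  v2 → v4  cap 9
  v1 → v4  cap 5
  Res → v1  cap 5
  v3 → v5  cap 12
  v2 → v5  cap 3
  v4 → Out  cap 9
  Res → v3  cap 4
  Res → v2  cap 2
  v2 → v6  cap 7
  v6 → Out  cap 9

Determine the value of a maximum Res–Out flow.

11

Augment Res→v1→v4→Out: bottleneck 5, flow now 5.
Augment Res→v2→v4→Out: bottleneck 2, flow now 7.
Augment Res→v3→v5→Out: bottleneck 4, flow now 11.
No augmenting path remains; maximum flow = 11.
In the residual graph, reachable from Res: {Res}.
Min-cut edges: Res→v1 (5), Res→v2 (2), Res→v3 (4); capacity 5 + 2 + 4 = 11.
This cut is saturated, so no flow can exceed 11.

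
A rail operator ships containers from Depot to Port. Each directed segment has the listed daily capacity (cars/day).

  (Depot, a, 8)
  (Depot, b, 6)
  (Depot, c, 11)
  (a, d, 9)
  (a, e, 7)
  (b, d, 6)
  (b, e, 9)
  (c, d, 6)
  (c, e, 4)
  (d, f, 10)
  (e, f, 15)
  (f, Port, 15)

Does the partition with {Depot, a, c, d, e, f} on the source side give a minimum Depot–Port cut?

No — its capacity is 21, but the minimum cut has capacity 15.

Given cut capacity: 6 + 15 = 21.
Augment Depot→a→d→f→Port: bottleneck 8, flow now 8.
Augment Depot→b→d→f→Port: bottleneck 2, flow now 10.
Augment Depot→b→e→f→Port: bottleneck 4, flow now 14.
Augment Depot→c→e→f→Port: bottleneck 1, flow now 15.
No augmenting path remains; maximum flow = 15.
In the residual graph, reachable from Depot: {Depot, a, b, c, d, e, f}.
Min-cut edges: f→Port (15); capacity 15 = 15.
Cut capacity 21 exceeds the max flow 15, so it is not minimum.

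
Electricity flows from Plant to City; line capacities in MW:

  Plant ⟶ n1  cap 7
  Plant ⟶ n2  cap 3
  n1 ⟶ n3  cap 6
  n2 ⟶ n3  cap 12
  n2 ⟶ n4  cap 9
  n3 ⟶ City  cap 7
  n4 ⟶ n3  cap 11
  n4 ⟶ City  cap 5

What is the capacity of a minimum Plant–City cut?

9

Augment Plant→n1→n3→City: bottleneck 6, flow now 6.
Augment Plant→n2→n3→City: bottleneck 1, flow now 7.
Augment Plant→n2→n4→City: bottleneck 2, flow now 9.
No augmenting path remains; maximum flow = 9.
By max-flow min-cut, the minimum cut capacity equals the max flow.
In the residual graph, reachable from Plant: {Plant, n1}.
Min-cut edges: Plant→n2 (3), n1→n3 (6); capacity 3 + 6 = 9.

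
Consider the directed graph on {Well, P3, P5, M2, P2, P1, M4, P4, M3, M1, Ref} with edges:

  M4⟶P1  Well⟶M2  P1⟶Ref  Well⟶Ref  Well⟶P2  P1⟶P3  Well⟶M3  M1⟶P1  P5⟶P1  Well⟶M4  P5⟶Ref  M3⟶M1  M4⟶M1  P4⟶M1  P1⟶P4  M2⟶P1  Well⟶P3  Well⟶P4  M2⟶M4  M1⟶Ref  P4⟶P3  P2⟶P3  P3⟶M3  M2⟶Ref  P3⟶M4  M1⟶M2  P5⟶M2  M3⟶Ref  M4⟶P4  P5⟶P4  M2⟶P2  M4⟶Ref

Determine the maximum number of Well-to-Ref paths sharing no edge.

Assign every edge capacity 1; by Menger, the answer equals the max flow.
Path Well→Ref (+1); total 1.
Path Well→M2→Ref (+1); total 2.
Path Well→M4→Ref (+1); total 3.
Path Well→M3→Ref (+1); total 4.
Path Well→P4→M1→Ref (+1); total 5.
Path Well→P3→M4→P1→Ref (+1); total 6.
No residual Well→Ref path; max flow = 6.
Certifying cut of size 6: {M1→Ref, M2→Ref, M3→Ref, M4→Ref, P1→Ref, Well→Ref}.

6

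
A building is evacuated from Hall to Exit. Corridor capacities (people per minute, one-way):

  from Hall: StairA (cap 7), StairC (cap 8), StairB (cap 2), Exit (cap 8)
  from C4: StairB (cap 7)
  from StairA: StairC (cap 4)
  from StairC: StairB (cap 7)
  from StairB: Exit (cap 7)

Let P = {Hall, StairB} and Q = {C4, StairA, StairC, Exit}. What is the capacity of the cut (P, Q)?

30

Edges leaving {Hall, StairB}: Hall→StairA (7), Hall→StairC (8), Hall→Exit (8), StairB→Exit (7).
Cut capacity = 7 + 8 + 8 + 7 = 30.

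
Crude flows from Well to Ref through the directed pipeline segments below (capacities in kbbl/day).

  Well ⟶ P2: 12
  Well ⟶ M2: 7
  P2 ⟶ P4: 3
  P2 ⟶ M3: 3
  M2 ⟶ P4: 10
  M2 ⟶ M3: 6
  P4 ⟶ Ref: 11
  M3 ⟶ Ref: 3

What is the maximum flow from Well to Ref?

Augment Well→P2→P4→Ref: bottleneck 3, flow now 3.
Augment Well→P2→M3→Ref: bottleneck 3, flow now 6.
Augment Well→M2→P4→Ref: bottleneck 7, flow now 13.
No augmenting path remains; maximum flow = 13.
In the residual graph, reachable from Well: {Well, P2}.
Min-cut edges: Well→M2 (7), P2→P4 (3), P2→M3 (3); capacity 7 + 3 + 3 = 13.
This cut is saturated, so no flow can exceed 13.

13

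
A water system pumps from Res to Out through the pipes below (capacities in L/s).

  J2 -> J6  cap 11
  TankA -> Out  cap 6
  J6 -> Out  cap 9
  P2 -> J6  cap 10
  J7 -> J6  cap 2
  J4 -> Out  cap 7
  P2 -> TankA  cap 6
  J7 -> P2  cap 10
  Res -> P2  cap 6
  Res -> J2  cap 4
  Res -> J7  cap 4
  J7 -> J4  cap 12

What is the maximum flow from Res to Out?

Augment Res→J7→J4→Out: bottleneck 4, flow now 4.
Augment Res→P2→TankA→Out: bottleneck 6, flow now 10.
Augment Res→J2→J6→Out: bottleneck 4, flow now 14.
No augmenting path remains; maximum flow = 14.
In the residual graph, reachable from Res: {Res}.
Min-cut edges: Res→J7 (4), Res→P2 (6), Res→J2 (4); capacity 4 + 6 + 4 = 14.
This cut is saturated, so no flow can exceed 14.

14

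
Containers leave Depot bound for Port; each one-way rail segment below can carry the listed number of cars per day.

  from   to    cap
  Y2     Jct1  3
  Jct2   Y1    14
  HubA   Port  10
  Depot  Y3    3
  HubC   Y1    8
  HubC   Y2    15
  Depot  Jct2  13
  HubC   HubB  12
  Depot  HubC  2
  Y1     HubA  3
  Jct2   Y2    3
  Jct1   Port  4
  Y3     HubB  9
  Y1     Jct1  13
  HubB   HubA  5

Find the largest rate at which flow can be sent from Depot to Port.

12

Augment Depot→Jct2→Y2→Jct1→Port: bottleneck 3, flow now 3.
Augment Depot→Jct2→Y1→Jct1→Port: bottleneck 1, flow now 4.
Augment Depot→Jct2→Y1→HubA→Port: bottleneck 3, flow now 7.
Augment Depot→Y3→HubB→HubA→Port: bottleneck 3, flow now 10.
Augment Depot→HubC→HubB→HubA→Port: bottleneck 2, flow now 12.
No augmenting path remains; maximum flow = 12.
In the residual graph, reachable from Depot: {Depot, Jct2, Y2, Y1, Jct1}.
Min-cut edges: Depot→Y3 (3), Depot→HubC (2), Y1→HubA (3), Jct1→Port (4); capacity 3 + 2 + 3 + 4 = 12.
This cut is saturated, so no flow can exceed 12.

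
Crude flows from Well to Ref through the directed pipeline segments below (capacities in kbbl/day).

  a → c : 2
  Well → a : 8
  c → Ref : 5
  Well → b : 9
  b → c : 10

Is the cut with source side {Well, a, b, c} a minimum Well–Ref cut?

Yes — it is a minimum cut (capacity 5).

Given cut capacity: 5 = 5.
Augment Well→a→c→Ref: bottleneck 2, flow now 2.
Augment Well→b→c→Ref: bottleneck 3, flow now 5.
No augmenting path remains; maximum flow = 5.
Cut capacity 5 equals the max flow, so it is a minimum cut.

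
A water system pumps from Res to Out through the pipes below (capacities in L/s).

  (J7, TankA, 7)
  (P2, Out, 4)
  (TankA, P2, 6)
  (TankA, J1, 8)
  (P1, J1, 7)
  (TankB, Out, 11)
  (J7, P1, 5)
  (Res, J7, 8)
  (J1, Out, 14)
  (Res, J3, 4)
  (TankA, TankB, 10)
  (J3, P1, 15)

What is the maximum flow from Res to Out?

12

Augment Res→J7→P1→J1→Out: bottleneck 5, flow now 5.
Augment Res→J7→TankA→J1→Out: bottleneck 3, flow now 8.
Augment Res→J3→P1→J1→Out: bottleneck 2, flow now 10.
Augment Res→J3→P1→J7→TankA→J1→Out: bottleneck 2, flow now 12. (uses reverse residual edge)
No augmenting path remains; maximum flow = 12.
In the residual graph, reachable from Res: {Res}.
Min-cut edges: Res→J7 (8), Res→J3 (4); capacity 8 + 4 = 12.
This cut is saturated, so no flow can exceed 12.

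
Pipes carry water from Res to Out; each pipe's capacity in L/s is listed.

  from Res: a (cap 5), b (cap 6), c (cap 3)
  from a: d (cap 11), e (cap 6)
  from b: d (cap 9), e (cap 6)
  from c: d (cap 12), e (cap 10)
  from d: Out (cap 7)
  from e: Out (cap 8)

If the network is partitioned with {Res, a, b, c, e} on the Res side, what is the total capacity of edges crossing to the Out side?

Edges leaving {Res, a, b, c, e}: a→d (11), b→d (9), c→d (12), e→Out (8).
Cut capacity = 11 + 9 + 12 + 8 = 40.

40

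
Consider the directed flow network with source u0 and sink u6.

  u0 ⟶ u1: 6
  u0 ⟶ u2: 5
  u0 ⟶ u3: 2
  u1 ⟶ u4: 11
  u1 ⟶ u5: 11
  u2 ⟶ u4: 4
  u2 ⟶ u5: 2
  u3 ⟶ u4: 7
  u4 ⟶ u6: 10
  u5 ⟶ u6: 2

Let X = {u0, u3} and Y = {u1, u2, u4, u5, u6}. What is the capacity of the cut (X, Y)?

18

Edges leaving {u0, u3}: u0→u1 (6), u0→u2 (5), u3→u4 (7).
Cut capacity = 6 + 5 + 7 = 18.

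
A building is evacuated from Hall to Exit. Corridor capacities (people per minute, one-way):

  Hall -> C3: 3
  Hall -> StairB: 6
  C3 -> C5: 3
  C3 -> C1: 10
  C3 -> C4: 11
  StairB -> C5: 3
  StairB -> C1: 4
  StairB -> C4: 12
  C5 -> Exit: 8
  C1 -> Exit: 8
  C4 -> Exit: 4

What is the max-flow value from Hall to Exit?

Augment Hall→C3→C5→Exit: bottleneck 3, flow now 3.
Augment Hall→StairB→C5→Exit: bottleneck 3, flow now 6.
Augment Hall→StairB→C1→Exit: bottleneck 3, flow now 9.
No augmenting path remains; maximum flow = 9.
In the residual graph, reachable from Hall: {Hall}.
Min-cut edges: Hall→C3 (3), Hall→StairB (6); capacity 3 + 6 = 9.
This cut is saturated, so no flow can exceed 9.

9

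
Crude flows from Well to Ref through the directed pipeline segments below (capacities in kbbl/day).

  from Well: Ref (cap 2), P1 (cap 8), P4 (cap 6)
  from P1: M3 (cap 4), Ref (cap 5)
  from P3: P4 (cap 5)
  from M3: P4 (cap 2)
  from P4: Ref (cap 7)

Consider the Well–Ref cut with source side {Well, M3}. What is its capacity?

Edges leaving {Well, M3}: Well→P1 (8), Well→P4 (6), Well→Ref (2), M3→P4 (2).
Cut capacity = 8 + 6 + 2 + 2 = 18.

18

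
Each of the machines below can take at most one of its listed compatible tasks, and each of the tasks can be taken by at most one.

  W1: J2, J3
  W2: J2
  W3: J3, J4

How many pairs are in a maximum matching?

3

Unit-capacity flow: source→left, listed edges, right→sink; max matching = max flow.
Augmenting path W1→J2 (+1); matched 1.
Augmenting path W3→J3 (+1); matched 2.
Augmenting path W2→J2→W1→J3→W3→J4 (+1); matched 3.
No augmenting path remains; maximum matching = 3.
König certificate: {W1, W2, W3} is a vertex cover of size 3 (every listed pair touches it), so no matching can be larger.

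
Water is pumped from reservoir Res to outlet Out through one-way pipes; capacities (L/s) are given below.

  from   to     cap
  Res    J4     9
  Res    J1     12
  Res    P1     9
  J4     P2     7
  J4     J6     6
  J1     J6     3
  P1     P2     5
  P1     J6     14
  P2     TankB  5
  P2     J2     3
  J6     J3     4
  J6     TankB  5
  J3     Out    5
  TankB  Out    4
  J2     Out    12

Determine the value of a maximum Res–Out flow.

Augment Res→J4→P2→TankB→Out: bottleneck 4, flow now 4.
Augment Res→J4→P2→J2→Out: bottleneck 3, flow now 7.
Augment Res→J4→J6→J3→Out: bottleneck 2, flow now 9.
Augment Res→J1→J6→J3→Out: bottleneck 2, flow now 11.
No augmenting path remains; maximum flow = 11.
In the residual graph, reachable from Res: {Res, J4, J1, P1, P2, J6, TankB}.
Min-cut edges: P2→J2 (3), J6→J3 (4), TankB→Out (4); capacity 3 + 4 + 4 = 11.
This cut is saturated, so no flow can exceed 11.

11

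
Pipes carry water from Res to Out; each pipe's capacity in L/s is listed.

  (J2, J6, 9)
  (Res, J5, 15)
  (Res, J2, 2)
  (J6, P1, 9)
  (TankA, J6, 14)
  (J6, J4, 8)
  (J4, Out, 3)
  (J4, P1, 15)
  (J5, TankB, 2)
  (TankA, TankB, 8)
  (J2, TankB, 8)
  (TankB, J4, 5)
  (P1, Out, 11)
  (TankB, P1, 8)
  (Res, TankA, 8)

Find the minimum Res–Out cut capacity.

12

Augment Res→J2→TankB→J4→Out: bottleneck 2, flow now 2.
Augment Res→J5→TankB→J4→Out: bottleneck 1, flow now 3.
Augment Res→J5→TankB→P1→Out: bottleneck 1, flow now 4.
Augment Res→TankA→TankB→P1→Out: bottleneck 7, flow now 11.
Augment Res→TankA→J6→P1→Out: bottleneck 1, flow now 12.
No augmenting path remains; maximum flow = 12.
By max-flow min-cut, the minimum cut capacity equals the max flow.
In the residual graph, reachable from Res: {Res, J5}.
Min-cut edges: Res→J2 (2), Res→TankA (8), J5→TankB (2); capacity 2 + 8 + 2 = 12.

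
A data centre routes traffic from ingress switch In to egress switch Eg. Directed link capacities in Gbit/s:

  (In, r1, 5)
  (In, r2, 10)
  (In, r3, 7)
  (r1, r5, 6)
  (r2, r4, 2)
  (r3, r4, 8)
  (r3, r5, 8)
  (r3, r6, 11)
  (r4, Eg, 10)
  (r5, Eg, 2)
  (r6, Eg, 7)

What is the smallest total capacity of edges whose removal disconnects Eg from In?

11

Augment In→r1→r5→Eg: bottleneck 2, flow now 2.
Augment In→r2→r4→Eg: bottleneck 2, flow now 4.
Augment In→r3→r4→Eg: bottleneck 7, flow now 11.
No augmenting path remains; maximum flow = 11.
By max-flow min-cut, the minimum cut capacity equals the max flow.
In the residual graph, reachable from In: {In, r1, r2, r5}.
Min-cut edges: In→r3 (7), r2→r4 (2), r5→Eg (2); capacity 7 + 2 + 2 = 11.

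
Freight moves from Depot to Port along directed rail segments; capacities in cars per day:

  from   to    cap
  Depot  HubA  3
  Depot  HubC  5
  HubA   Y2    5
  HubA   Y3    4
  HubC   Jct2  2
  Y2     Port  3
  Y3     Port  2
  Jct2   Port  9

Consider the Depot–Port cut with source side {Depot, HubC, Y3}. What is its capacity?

7

Edges leaving {Depot, HubC, Y3}: Depot→HubA (3), HubC→Jct2 (2), Y3→Port (2).
Cut capacity = 3 + 2 + 2 = 7.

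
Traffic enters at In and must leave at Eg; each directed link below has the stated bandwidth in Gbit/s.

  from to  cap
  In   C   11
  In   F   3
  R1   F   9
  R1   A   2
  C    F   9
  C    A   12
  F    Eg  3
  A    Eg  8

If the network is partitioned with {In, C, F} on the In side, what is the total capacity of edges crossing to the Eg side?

Edges leaving {In, C, F}: C→A (12), F→Eg (3).
Cut capacity = 12 + 3 = 15.

15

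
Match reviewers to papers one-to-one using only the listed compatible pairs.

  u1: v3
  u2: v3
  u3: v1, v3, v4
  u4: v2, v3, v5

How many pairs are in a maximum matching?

Unit-capacity flow: source→left, listed edges, right→sink; max matching = max flow.
Augmenting path u1→v3 (+1); matched 1.
Augmenting path u3→v1 (+1); matched 2.
Augmenting path u4→v2 (+1); matched 3.
No augmenting path remains; maximum matching = 3.
König certificate: {u3, u4, v3} is a vertex cover of size 3 (every listed pair touches it), so no matching can be larger.

3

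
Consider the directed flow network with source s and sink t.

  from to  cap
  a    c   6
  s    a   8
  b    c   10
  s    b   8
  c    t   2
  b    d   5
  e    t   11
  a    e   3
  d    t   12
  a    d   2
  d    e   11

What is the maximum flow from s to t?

Augment s→a→c→t: bottleneck 2, flow now 2.
Augment s→a→d→t: bottleneck 2, flow now 4.
Augment s→a→e→t: bottleneck 3, flow now 7.
Augment s→b→d→t: bottleneck 5, flow now 12.
No augmenting path remains; maximum flow = 12.
In the residual graph, reachable from s: {s, a, b, c}.
Min-cut edges: a→d (2), a→e (3), b→d (5), c→t (2); capacity 2 + 3 + 5 + 2 = 12.
This cut is saturated, so no flow can exceed 12.

12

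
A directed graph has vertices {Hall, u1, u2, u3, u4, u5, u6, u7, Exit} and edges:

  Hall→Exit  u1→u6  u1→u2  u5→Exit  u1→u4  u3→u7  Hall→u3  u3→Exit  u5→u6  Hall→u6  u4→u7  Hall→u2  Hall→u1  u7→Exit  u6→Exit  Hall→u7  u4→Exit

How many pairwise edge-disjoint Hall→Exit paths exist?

5

Assign every edge capacity 1; by Menger, the answer equals the max flow.
Path Hall→Exit (+1); total 1.
Path Hall→u3→Exit (+1); total 2.
Path Hall→u6→Exit (+1); total 3.
Path Hall→u7→Exit (+1); total 4.
Path Hall→u1→u4→Exit (+1); total 5.
No residual Hall→Exit path; max flow = 5.
Certifying cut of size 5: {Hall→Exit, Hall→u1, Hall→u3, Hall→u6, Hall→u7}.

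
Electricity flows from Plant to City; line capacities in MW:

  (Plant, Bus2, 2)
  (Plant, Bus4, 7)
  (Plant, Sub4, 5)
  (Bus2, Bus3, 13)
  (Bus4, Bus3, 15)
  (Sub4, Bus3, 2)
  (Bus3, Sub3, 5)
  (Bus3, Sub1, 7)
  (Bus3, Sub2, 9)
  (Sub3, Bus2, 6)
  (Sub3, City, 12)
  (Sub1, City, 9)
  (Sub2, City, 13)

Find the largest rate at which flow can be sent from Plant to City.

Augment Plant→Bus2→Bus3→Sub3→City: bottleneck 2, flow now 2.
Augment Plant→Bus4→Bus3→Sub3→City: bottleneck 3, flow now 5.
Augment Plant→Bus4→Bus3→Sub1→City: bottleneck 4, flow now 9.
Augment Plant→Sub4→Bus3→Sub1→City: bottleneck 2, flow now 11.
No augmenting path remains; maximum flow = 11.
In the residual graph, reachable from Plant: {Plant, Sub4}.
Min-cut edges: Plant→Bus2 (2), Plant→Bus4 (7), Sub4→Bus3 (2); capacity 2 + 7 + 2 = 11.
This cut is saturated, so no flow can exceed 11.

11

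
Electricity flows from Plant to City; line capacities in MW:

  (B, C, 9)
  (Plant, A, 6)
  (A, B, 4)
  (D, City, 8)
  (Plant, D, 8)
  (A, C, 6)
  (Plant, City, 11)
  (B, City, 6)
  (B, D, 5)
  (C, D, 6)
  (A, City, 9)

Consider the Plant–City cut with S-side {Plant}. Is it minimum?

Given cut capacity: 6 + 8 + 11 = 25.
Augment Plant→City: bottleneck 11, flow now 11.
Augment Plant→A→City: bottleneck 6, flow now 17.
Augment Plant→D→City: bottleneck 8, flow now 25.
No augmenting path remains; maximum flow = 25.
Cut capacity 25 equals the max flow, so it is a minimum cut.

Yes — it is a minimum cut (capacity 25).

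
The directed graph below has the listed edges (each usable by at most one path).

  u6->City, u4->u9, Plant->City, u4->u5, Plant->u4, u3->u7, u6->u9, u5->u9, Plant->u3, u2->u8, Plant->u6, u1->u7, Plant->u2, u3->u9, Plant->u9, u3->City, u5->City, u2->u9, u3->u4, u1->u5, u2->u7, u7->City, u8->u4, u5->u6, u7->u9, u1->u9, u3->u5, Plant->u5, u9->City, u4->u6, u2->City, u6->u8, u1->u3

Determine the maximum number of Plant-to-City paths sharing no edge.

Assign every edge capacity 1; by Menger, the answer equals the max flow.
Path Plant→City (+1); total 1.
Path Plant→u2→City (+1); total 2.
Path Plant→u3→City (+1); total 3.
Path Plant→u5→City (+1); total 4.
Path Plant→u6→City (+1); total 5.
Path Plant→u9→City (+1); total 6.
No residual Plant→City path; max flow = 6.
Certifying cut of size 6: {Plant→City, Plant→u2, Plant→u3, u5→City, u6→City, u9→City}.

6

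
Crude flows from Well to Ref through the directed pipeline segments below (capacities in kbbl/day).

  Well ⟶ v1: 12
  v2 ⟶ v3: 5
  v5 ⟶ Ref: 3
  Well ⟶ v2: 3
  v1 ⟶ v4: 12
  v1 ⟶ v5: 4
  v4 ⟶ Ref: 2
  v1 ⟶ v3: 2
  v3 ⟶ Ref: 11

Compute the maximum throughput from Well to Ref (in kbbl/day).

10

Augment Well→v1→v3→Ref: bottleneck 2, flow now 2.
Augment Well→v1→v4→Ref: bottleneck 2, flow now 4.
Augment Well→v1→v5→Ref: bottleneck 3, flow now 7.
Augment Well→v2→v3→Ref: bottleneck 3, flow now 10.
No augmenting path remains; maximum flow = 10.
In the residual graph, reachable from Well: {Well, v1, v4, v5}.
Min-cut edges: Well→v2 (3), v1→v3 (2), v4→Ref (2), v5→Ref (3); capacity 3 + 2 + 2 + 3 = 10.
This cut is saturated, so no flow can exceed 10.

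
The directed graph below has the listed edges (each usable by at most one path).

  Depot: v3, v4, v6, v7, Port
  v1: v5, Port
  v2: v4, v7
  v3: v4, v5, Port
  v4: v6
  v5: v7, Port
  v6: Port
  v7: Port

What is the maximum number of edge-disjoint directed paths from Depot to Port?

4

Assign every edge capacity 1; by Menger, the answer equals the max flow.
Path Depot→Port (+1); total 1.
Path Depot→v3→Port (+1); total 2.
Path Depot→v6→Port (+1); total 3.
Path Depot→v7→Port (+1); total 4.
No residual Depot→Port path; max flow = 4.
Certifying cut of size 4: {Depot→Port, Depot→v3, Depot→v7, v6→Port}.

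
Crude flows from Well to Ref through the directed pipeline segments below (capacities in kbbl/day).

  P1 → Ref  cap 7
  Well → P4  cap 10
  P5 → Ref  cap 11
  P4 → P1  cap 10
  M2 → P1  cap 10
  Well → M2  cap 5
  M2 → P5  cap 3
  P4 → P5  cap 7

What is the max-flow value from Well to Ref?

15

Augment Well→P4→P1→Ref: bottleneck 7, flow now 7.
Augment Well→P4→P5→Ref: bottleneck 3, flow now 10.
Augment Well→M2→P5→Ref: bottleneck 3, flow now 13.
Augment Well→M2→P1→P4→P5→Ref: bottleneck 2, flow now 15. (uses reverse residual edge)
No augmenting path remains; maximum flow = 15.
In the residual graph, reachable from Well: {Well}.
Min-cut edges: Well→P4 (10), Well→M2 (5); capacity 10 + 5 = 15.
This cut is saturated, so no flow can exceed 15.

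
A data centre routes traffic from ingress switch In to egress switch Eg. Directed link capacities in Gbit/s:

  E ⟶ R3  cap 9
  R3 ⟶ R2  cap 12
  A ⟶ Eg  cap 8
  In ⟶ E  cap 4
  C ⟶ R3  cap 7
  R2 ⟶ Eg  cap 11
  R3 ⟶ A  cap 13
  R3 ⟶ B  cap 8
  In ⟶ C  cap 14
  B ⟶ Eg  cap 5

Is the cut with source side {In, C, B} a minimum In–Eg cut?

No — its capacity is 16, but the minimum cut has capacity 11.

Given cut capacity: 4 + 7 + 5 = 16.
Augment In→C→R3→A→Eg: bottleneck 7, flow now 7.
Augment In→E→R3→A→Eg: bottleneck 1, flow now 8.
Augment In→E→R3→B→Eg: bottleneck 3, flow now 11.
No augmenting path remains; maximum flow = 11.
In the residual graph, reachable from In: {In, C}.
Min-cut edges: In→E (4), C→R3 (7); capacity 4 + 7 = 11.
Cut capacity 16 exceeds the max flow 11, so it is not minimum.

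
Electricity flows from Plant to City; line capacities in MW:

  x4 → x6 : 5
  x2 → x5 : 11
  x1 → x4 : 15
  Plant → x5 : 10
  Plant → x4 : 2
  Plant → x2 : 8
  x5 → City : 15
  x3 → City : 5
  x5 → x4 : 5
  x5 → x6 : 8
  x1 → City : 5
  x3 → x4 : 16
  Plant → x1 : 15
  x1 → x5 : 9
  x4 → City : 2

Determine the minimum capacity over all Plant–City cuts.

Augment Plant→x1→City: bottleneck 5, flow now 5.
Augment Plant→x4→City: bottleneck 2, flow now 7.
Augment Plant→x5→City: bottleneck 10, flow now 17.
Augment Plant→x1→x5→City: bottleneck 5, flow now 22.
No augmenting path remains; maximum flow = 22.
By max-flow min-cut, the minimum cut capacity equals the max flow.
In the residual graph, reachable from Plant: {Plant, x1, x2, x4, x5, x6}.
Min-cut edges: x1→City (5), x4→City (2), x5→City (15); capacity 5 + 2 + 15 = 22.

22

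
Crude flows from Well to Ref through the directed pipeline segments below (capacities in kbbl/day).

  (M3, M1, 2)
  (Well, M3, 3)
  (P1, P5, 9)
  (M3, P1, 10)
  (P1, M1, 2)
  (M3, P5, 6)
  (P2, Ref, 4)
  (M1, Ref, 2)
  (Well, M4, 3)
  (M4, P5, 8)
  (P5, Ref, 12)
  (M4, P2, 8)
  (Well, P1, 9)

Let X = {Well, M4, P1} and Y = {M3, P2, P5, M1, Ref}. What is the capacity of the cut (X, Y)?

30

Edges leaving {Well, M4, P1}: Well→M3 (3), M4→P2 (8), M4→P5 (8), P1→P5 (9), P1→M1 (2).
Cut capacity = 3 + 8 + 8 + 9 + 2 = 30.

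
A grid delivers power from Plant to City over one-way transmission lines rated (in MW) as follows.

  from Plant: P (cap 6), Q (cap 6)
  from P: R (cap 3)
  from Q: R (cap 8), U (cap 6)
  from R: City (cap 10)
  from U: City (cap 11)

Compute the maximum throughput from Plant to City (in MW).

9

Augment Plant→P→R→City: bottleneck 3, flow now 3.
Augment Plant→Q→R→City: bottleneck 6, flow now 9.
No augmenting path remains; maximum flow = 9.
In the residual graph, reachable from Plant: {Plant, P}.
Min-cut edges: Plant→Q (6), P→R (3); capacity 6 + 3 = 9.
This cut is saturated, so no flow can exceed 9.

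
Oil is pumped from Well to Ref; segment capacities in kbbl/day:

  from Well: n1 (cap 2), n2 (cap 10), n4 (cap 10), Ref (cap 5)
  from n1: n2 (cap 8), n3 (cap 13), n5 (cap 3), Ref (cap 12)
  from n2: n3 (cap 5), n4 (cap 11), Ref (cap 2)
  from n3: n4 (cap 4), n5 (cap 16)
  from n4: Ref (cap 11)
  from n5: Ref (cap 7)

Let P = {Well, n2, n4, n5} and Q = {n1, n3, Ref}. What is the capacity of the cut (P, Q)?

32

Edges leaving {Well, n2, n4, n5}: Well→n1 (2), Well→Ref (5), n2→n3 (5), n2→Ref (2), n4→Ref (11), n5→Ref (7).
Cut capacity = 2 + 5 + 5 + 2 + 11 + 7 = 32.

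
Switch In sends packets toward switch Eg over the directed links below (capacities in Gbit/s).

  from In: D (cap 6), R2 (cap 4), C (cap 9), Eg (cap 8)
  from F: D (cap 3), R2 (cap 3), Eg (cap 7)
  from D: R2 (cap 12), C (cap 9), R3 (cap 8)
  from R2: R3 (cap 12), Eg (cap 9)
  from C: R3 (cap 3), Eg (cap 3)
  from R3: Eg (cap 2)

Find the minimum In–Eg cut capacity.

22

Augment In→Eg: bottleneck 8, flow now 8.
Augment In→R2→Eg: bottleneck 4, flow now 12.
Augment In→C→Eg: bottleneck 3, flow now 15.
Augment In→D→R2→Eg: bottleneck 5, flow now 20.
Augment In→D→R3→Eg: bottleneck 1, flow now 21.
Augment In→C→R3→Eg: bottleneck 1, flow now 22.
No augmenting path remains; maximum flow = 22.
By max-flow min-cut, the minimum cut capacity equals the max flow.
In the residual graph, reachable from In: {In, D, R2, C, R3}.
Min-cut edges: In→Eg (8), R2→Eg (9), C→Eg (3), R3→Eg (2); capacity 8 + 9 + 3 + 2 = 22.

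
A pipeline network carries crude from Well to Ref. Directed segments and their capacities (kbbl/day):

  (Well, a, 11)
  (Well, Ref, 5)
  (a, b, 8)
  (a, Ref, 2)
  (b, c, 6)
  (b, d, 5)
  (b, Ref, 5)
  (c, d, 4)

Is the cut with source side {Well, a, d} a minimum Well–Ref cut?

No — its capacity is 15, but the minimum cut has capacity 12.

Given cut capacity: 5 + 8 + 2 = 15.
Augment Well→Ref: bottleneck 5, flow now 5.
Augment Well→a→Ref: bottleneck 2, flow now 7.
Augment Well→a→b→Ref: bottleneck 5, flow now 12.
No augmenting path remains; maximum flow = 12.
In the residual graph, reachable from Well: {Well, a, b, c, d}.
Min-cut edges: Well→Ref (5), a→Ref (2), b→Ref (5); capacity 5 + 2 + 5 = 12.
Cut capacity 15 exceeds the max flow 12, so it is not minimum.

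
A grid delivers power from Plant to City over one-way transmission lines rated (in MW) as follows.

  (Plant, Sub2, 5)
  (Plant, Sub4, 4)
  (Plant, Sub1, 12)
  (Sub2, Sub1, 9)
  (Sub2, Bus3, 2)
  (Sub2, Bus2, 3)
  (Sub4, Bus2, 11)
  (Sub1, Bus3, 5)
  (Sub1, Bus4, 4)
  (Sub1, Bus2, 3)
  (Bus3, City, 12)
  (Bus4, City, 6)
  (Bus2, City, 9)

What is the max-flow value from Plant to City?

20

Augment Plant→Sub2→Bus3→City: bottleneck 2, flow now 2.
Augment Plant→Sub2→Bus2→City: bottleneck 3, flow now 5.
Augment Plant→Sub4→Bus2→City: bottleneck 4, flow now 9.
Augment Plant→Sub1→Bus3→City: bottleneck 5, flow now 14.
Augment Plant→Sub1→Bus4→City: bottleneck 4, flow now 18.
Augment Plant→Sub1→Bus2→City: bottleneck 2, flow now 20.
No augmenting path remains; maximum flow = 20.
In the residual graph, reachable from Plant: {Plant, Sub2, Sub4, Sub1, Bus2}.
Min-cut edges: Sub2→Bus3 (2), Sub1→Bus3 (5), Sub1→Bus4 (4), Bus2→City (9); capacity 2 + 5 + 4 + 9 = 20.
This cut is saturated, so no flow can exceed 20.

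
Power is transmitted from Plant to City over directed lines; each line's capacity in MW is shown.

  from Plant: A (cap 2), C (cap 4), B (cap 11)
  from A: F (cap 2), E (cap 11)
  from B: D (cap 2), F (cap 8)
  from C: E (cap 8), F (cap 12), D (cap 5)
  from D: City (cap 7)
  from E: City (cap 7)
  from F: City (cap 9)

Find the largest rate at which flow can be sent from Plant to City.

16

Augment Plant→A→E→City: bottleneck 2, flow now 2.
Augment Plant→B→D→City: bottleneck 2, flow now 4.
Augment Plant→B→F→City: bottleneck 8, flow now 12.
Augment Plant→C→D→City: bottleneck 4, flow now 16.
No augmenting path remains; maximum flow = 16.
In the residual graph, reachable from Plant: {Plant, B}.
Min-cut edges: Plant→A (2), Plant→C (4), B→D (2), B→F (8); capacity 2 + 4 + 2 + 8 = 16.
This cut is saturated, so no flow can exceed 16.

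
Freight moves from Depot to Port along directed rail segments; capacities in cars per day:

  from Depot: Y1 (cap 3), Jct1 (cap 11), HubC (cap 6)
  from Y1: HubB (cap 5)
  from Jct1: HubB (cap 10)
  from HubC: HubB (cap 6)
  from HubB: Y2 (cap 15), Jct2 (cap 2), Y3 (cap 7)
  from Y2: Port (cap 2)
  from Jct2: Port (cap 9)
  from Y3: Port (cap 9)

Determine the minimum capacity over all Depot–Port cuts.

Augment Depot→Y1→HubB→Y2→Port: bottleneck 2, flow now 2.
Augment Depot→Y1→HubB→Jct2→Port: bottleneck 1, flow now 3.
Augment Depot→Jct1→HubB→Jct2→Port: bottleneck 1, flow now 4.
Augment Depot→Jct1→HubB→Y3→Port: bottleneck 7, flow now 11.
No augmenting path remains; maximum flow = 11.
By max-flow min-cut, the minimum cut capacity equals the max flow.
In the residual graph, reachable from Depot: {Depot, Y1, Jct1, HubC, HubB, Y2}.
Min-cut edges: HubB→Jct2 (2), HubB→Y3 (7), Y2→Port (2); capacity 2 + 7 + 2 = 11.

11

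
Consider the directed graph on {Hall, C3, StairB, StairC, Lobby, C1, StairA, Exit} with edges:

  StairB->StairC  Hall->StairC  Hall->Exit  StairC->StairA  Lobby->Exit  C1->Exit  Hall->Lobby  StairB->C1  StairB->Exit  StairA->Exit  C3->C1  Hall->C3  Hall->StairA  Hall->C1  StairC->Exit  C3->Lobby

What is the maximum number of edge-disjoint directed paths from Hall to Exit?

5

Assign every edge capacity 1; by Menger, the answer equals the max flow.
Path Hall→Exit (+1); total 1.
Path Hall→StairC→Exit (+1); total 2.
Path Hall→Lobby→Exit (+1); total 3.
Path Hall→C1→Exit (+1); total 4.
Path Hall→StairA→Exit (+1); total 5.
No residual Hall→Exit path; max flow = 5.
Certifying cut of size 5: {C1→Exit, Hall→Exit, Hall→StairA, Hall→StairC, Lobby→Exit}.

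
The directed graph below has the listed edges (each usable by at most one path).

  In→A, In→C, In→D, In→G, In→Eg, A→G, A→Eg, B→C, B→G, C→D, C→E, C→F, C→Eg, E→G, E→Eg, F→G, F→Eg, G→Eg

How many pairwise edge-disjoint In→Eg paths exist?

Assign every edge capacity 1; by Menger, the answer equals the max flow.
Path In→Eg (+1); total 1.
Path In→A→Eg (+1); total 2.
Path In→C→Eg (+1); total 3.
Path In→G→Eg (+1); total 4.
No residual In→Eg path; max flow = 4.
Certifying cut of size 4: {In→A, In→C, In→Eg, In→G}.

4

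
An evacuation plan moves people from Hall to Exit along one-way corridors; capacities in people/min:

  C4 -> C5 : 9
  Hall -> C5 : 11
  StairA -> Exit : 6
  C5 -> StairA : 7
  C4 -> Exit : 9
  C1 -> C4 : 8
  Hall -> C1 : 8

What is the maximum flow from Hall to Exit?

Augment Hall→C1→C4→Exit: bottleneck 8, flow now 8.
Augment Hall→C5→StairA→Exit: bottleneck 6, flow now 14.
No augmenting path remains; maximum flow = 14.
In the residual graph, reachable from Hall: {Hall, C5, StairA}.
Min-cut edges: Hall→C1 (8), StairA→Exit (6); capacity 8 + 6 = 14.
This cut is saturated, so no flow can exceed 14.

14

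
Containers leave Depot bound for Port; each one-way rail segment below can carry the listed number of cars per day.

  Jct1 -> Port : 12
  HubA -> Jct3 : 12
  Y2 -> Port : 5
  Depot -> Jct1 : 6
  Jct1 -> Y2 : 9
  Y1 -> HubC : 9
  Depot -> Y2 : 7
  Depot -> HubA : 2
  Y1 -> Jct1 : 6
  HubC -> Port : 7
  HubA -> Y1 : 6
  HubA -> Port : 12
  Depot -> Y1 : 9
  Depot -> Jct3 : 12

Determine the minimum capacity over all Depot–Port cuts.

22

Augment Depot→HubA→Port: bottleneck 2, flow now 2.
Augment Depot→Jct1→Port: bottleneck 6, flow now 8.
Augment Depot→Y2→Port: bottleneck 5, flow now 13.
Augment Depot→Y1→Jct1→Port: bottleneck 6, flow now 19.
Augment Depot→Y1→HubC→Port: bottleneck 3, flow now 22.
No augmenting path remains; maximum flow = 22.
By max-flow min-cut, the minimum cut capacity equals the max flow.
In the residual graph, reachable from Depot: {Depot, Jct3, Y2}.
Min-cut edges: Depot→HubA (2), Depot→Y1 (9), Depot→Jct1 (6), Y2→Port (5); capacity 2 + 9 + 6 + 5 = 22.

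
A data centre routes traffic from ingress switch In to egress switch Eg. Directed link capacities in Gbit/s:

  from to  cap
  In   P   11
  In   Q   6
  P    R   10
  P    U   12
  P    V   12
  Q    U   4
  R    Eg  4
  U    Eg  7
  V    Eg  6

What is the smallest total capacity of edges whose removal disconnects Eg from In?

Augment In→P→R→Eg: bottleneck 4, flow now 4.
Augment In→P→U→Eg: bottleneck 7, flow now 11.
Augment In→Q→U→P→V→Eg: bottleneck 4, flow now 15. (uses reverse residual edge)
No augmenting path remains; maximum flow = 15.
By max-flow min-cut, the minimum cut capacity equals the max flow.
In the residual graph, reachable from In: {In, Q}.
Min-cut edges: In→P (11), Q→U (4); capacity 11 + 4 = 15.

15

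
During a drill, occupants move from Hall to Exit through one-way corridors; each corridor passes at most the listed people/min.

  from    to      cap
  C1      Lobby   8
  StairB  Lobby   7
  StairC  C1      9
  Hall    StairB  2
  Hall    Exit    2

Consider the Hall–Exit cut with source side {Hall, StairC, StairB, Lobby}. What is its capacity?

Edges leaving {Hall, StairC, StairB, Lobby}: Hall→Exit (2), StairC→C1 (9).
Cut capacity = 2 + 9 = 11.

11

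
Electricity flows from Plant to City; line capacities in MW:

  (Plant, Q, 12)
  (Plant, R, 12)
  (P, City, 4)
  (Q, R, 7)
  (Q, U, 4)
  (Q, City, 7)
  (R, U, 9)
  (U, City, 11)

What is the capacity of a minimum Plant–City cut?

Augment Plant→Q→City: bottleneck 7, flow now 7.
Augment Plant→Q→U→City: bottleneck 4, flow now 11.
Augment Plant→R→U→City: bottleneck 7, flow now 18.
No augmenting path remains; maximum flow = 18.
By max-flow min-cut, the minimum cut capacity equals the max flow.
In the residual graph, reachable from Plant: {Plant, Q, R, U}.
Min-cut edges: Q→City (7), U→City (11); capacity 7 + 11 = 18.

18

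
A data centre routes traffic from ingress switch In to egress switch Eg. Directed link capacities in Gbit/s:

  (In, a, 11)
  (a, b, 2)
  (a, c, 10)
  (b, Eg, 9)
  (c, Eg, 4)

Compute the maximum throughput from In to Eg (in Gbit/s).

Augment In→a→b→Eg: bottleneck 2, flow now 2.
Augment In→a→c→Eg: bottleneck 4, flow now 6.
No augmenting path remains; maximum flow = 6.
In the residual graph, reachable from In: {In, a, c}.
Min-cut edges: a→b (2), c→Eg (4); capacity 2 + 4 = 6.
This cut is saturated, so no flow can exceed 6.

6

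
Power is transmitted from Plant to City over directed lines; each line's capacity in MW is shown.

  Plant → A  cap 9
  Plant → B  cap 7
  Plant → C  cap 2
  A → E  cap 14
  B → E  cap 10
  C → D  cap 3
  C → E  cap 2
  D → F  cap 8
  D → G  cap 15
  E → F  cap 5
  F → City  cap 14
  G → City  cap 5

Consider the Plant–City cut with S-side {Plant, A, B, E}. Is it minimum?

Given cut capacity: 2 + 5 = 7.
Augment Plant→A→E→F→City: bottleneck 5, flow now 5.
Augment Plant→C→D→F→City: bottleneck 2, flow now 7.
No augmenting path remains; maximum flow = 7.
Cut capacity 7 equals the max flow, so it is a minimum cut.

Yes — it is a minimum cut (capacity 7).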